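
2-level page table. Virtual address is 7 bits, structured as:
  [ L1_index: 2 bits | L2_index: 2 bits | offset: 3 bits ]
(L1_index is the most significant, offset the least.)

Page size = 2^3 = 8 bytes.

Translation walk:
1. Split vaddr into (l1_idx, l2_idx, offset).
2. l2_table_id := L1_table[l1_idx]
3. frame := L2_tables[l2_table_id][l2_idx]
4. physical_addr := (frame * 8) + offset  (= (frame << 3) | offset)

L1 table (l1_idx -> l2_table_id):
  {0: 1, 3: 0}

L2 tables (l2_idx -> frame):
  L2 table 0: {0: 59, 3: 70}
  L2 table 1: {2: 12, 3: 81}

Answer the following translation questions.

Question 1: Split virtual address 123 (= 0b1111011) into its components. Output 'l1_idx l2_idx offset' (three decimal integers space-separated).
Answer: 3 3 3

Derivation:
vaddr = 123 = 0b1111011
  top 2 bits -> l1_idx = 3
  next 2 bits -> l2_idx = 3
  bottom 3 bits -> offset = 3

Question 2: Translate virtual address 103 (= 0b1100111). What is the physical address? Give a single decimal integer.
Answer: 479

Derivation:
vaddr = 103 = 0b1100111
Split: l1_idx=3, l2_idx=0, offset=7
L1[3] = 0
L2[0][0] = 59
paddr = 59 * 8 + 7 = 479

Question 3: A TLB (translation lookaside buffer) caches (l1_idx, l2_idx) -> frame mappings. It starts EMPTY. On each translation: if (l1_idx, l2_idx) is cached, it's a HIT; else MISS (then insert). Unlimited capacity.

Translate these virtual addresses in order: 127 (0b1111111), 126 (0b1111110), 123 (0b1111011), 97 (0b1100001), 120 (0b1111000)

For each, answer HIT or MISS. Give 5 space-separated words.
vaddr=127: (3,3) not in TLB -> MISS, insert
vaddr=126: (3,3) in TLB -> HIT
vaddr=123: (3,3) in TLB -> HIT
vaddr=97: (3,0) not in TLB -> MISS, insert
vaddr=120: (3,3) in TLB -> HIT

Answer: MISS HIT HIT MISS HIT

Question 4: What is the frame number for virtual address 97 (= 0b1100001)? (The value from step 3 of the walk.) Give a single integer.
Answer: 59

Derivation:
vaddr = 97: l1_idx=3, l2_idx=0
L1[3] = 0; L2[0][0] = 59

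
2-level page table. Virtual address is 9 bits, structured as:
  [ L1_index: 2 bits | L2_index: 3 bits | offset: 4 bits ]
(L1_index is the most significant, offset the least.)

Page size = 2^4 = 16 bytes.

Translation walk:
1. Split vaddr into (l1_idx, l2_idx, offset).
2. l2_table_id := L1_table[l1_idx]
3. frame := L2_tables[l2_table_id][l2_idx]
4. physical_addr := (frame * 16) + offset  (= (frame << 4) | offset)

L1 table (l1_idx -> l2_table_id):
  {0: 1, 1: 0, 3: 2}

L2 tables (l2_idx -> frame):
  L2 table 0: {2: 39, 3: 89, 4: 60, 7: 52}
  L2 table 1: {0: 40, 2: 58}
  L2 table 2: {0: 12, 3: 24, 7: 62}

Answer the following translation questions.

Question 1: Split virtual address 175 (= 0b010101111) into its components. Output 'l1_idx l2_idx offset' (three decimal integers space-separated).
vaddr = 175 = 0b010101111
  top 2 bits -> l1_idx = 1
  next 3 bits -> l2_idx = 2
  bottom 4 bits -> offset = 15

Answer: 1 2 15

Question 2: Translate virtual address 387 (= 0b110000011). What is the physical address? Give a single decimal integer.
Answer: 195

Derivation:
vaddr = 387 = 0b110000011
Split: l1_idx=3, l2_idx=0, offset=3
L1[3] = 2
L2[2][0] = 12
paddr = 12 * 16 + 3 = 195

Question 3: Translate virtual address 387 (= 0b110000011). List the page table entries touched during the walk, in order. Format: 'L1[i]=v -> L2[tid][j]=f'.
vaddr = 387 = 0b110000011
Split: l1_idx=3, l2_idx=0, offset=3

Answer: L1[3]=2 -> L2[2][0]=12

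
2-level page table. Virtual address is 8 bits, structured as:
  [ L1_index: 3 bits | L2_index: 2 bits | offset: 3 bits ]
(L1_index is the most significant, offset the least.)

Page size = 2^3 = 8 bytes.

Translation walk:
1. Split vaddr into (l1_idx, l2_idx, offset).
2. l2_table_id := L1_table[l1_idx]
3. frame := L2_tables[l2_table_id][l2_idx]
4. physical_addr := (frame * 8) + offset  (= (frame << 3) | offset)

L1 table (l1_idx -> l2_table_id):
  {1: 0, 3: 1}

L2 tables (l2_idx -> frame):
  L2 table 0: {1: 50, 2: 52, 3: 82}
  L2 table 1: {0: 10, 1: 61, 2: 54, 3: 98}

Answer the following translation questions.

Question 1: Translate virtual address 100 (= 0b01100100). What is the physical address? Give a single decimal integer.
vaddr = 100 = 0b01100100
Split: l1_idx=3, l2_idx=0, offset=4
L1[3] = 1
L2[1][0] = 10
paddr = 10 * 8 + 4 = 84

Answer: 84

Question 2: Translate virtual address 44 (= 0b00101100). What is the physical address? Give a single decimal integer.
Answer: 404

Derivation:
vaddr = 44 = 0b00101100
Split: l1_idx=1, l2_idx=1, offset=4
L1[1] = 0
L2[0][1] = 50
paddr = 50 * 8 + 4 = 404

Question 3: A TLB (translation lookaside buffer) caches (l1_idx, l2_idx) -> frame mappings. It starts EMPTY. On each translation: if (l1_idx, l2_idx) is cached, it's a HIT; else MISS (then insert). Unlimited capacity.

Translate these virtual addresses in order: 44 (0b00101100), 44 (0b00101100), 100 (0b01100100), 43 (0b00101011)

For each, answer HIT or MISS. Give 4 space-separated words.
vaddr=44: (1,1) not in TLB -> MISS, insert
vaddr=44: (1,1) in TLB -> HIT
vaddr=100: (3,0) not in TLB -> MISS, insert
vaddr=43: (1,1) in TLB -> HIT

Answer: MISS HIT MISS HIT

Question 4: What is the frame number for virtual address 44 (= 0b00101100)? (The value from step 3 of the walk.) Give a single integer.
vaddr = 44: l1_idx=1, l2_idx=1
L1[1] = 0; L2[0][1] = 50

Answer: 50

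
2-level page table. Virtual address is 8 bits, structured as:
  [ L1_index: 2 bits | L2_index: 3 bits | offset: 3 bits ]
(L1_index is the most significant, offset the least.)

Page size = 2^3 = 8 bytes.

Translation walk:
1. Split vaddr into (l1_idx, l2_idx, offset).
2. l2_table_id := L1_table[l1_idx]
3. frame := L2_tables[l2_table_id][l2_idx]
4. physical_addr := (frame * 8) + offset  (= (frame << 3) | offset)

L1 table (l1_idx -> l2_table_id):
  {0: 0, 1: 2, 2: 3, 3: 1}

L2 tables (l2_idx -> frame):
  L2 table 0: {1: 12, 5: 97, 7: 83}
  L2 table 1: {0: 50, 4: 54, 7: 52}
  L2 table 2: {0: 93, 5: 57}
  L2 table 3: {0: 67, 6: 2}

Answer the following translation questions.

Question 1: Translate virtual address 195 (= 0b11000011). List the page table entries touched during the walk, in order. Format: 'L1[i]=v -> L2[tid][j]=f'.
vaddr = 195 = 0b11000011
Split: l1_idx=3, l2_idx=0, offset=3

Answer: L1[3]=1 -> L2[1][0]=50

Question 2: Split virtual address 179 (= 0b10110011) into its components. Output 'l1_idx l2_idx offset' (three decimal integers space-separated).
Answer: 2 6 3

Derivation:
vaddr = 179 = 0b10110011
  top 2 bits -> l1_idx = 2
  next 3 bits -> l2_idx = 6
  bottom 3 bits -> offset = 3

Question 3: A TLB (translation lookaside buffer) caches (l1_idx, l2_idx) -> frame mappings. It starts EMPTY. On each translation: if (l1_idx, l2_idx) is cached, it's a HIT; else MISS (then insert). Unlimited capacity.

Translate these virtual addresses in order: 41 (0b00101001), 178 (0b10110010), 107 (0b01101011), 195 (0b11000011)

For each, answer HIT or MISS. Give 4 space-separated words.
Answer: MISS MISS MISS MISS

Derivation:
vaddr=41: (0,5) not in TLB -> MISS, insert
vaddr=178: (2,6) not in TLB -> MISS, insert
vaddr=107: (1,5) not in TLB -> MISS, insert
vaddr=195: (3,0) not in TLB -> MISS, insert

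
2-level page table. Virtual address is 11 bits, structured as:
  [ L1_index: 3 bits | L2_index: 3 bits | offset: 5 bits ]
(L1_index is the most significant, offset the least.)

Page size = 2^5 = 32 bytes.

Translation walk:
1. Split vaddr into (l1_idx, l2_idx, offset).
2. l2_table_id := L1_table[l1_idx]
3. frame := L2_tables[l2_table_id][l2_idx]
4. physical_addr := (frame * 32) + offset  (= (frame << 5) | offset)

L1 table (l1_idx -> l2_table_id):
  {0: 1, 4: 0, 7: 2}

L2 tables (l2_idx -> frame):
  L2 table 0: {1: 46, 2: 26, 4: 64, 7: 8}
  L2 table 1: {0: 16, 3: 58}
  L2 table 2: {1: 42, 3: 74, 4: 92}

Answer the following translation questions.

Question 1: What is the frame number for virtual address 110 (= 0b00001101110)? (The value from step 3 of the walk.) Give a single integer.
Answer: 58

Derivation:
vaddr = 110: l1_idx=0, l2_idx=3
L1[0] = 1; L2[1][3] = 58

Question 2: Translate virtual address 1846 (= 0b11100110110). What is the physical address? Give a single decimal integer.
vaddr = 1846 = 0b11100110110
Split: l1_idx=7, l2_idx=1, offset=22
L1[7] = 2
L2[2][1] = 42
paddr = 42 * 32 + 22 = 1366

Answer: 1366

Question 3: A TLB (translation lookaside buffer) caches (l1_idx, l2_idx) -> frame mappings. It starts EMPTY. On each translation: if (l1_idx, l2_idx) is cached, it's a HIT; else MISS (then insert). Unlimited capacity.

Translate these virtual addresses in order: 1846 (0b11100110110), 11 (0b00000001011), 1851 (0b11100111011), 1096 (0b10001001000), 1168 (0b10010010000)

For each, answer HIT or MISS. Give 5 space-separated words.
Answer: MISS MISS HIT MISS MISS

Derivation:
vaddr=1846: (7,1) not in TLB -> MISS, insert
vaddr=11: (0,0) not in TLB -> MISS, insert
vaddr=1851: (7,1) in TLB -> HIT
vaddr=1096: (4,2) not in TLB -> MISS, insert
vaddr=1168: (4,4) not in TLB -> MISS, insert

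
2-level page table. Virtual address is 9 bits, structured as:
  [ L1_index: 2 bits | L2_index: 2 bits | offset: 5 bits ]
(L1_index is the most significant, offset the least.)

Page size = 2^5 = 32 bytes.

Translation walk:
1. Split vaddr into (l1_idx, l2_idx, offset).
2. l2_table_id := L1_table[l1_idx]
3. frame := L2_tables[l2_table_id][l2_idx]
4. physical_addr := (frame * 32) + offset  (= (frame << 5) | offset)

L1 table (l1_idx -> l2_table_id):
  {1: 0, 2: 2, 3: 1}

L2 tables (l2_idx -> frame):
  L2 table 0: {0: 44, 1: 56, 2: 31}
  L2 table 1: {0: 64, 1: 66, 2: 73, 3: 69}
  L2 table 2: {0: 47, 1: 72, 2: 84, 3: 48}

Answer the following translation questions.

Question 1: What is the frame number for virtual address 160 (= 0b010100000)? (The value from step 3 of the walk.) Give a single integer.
Answer: 56

Derivation:
vaddr = 160: l1_idx=1, l2_idx=1
L1[1] = 0; L2[0][1] = 56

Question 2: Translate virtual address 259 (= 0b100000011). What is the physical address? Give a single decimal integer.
vaddr = 259 = 0b100000011
Split: l1_idx=2, l2_idx=0, offset=3
L1[2] = 2
L2[2][0] = 47
paddr = 47 * 32 + 3 = 1507

Answer: 1507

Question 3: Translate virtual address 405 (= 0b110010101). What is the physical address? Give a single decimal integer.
vaddr = 405 = 0b110010101
Split: l1_idx=3, l2_idx=0, offset=21
L1[3] = 1
L2[1][0] = 64
paddr = 64 * 32 + 21 = 2069

Answer: 2069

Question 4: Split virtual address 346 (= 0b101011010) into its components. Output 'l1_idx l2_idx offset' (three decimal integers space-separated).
Answer: 2 2 26

Derivation:
vaddr = 346 = 0b101011010
  top 2 bits -> l1_idx = 2
  next 2 bits -> l2_idx = 2
  bottom 5 bits -> offset = 26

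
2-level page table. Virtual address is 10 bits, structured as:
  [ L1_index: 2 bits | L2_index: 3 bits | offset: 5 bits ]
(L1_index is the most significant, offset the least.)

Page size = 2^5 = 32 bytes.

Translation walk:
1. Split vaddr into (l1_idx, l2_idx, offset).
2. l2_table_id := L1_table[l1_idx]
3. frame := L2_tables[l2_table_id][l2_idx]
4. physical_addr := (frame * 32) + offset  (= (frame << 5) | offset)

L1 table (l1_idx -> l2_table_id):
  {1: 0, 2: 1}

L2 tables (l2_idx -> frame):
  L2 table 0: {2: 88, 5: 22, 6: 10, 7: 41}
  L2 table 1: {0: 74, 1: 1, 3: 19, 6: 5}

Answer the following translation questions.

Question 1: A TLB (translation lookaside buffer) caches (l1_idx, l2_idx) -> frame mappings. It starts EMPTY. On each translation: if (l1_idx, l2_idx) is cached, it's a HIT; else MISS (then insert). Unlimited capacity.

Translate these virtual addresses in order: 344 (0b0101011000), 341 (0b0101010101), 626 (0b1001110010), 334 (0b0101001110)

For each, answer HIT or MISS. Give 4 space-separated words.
vaddr=344: (1,2) not in TLB -> MISS, insert
vaddr=341: (1,2) in TLB -> HIT
vaddr=626: (2,3) not in TLB -> MISS, insert
vaddr=334: (1,2) in TLB -> HIT

Answer: MISS HIT MISS HIT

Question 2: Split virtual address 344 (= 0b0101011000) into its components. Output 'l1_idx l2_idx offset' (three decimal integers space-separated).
Answer: 1 2 24

Derivation:
vaddr = 344 = 0b0101011000
  top 2 bits -> l1_idx = 1
  next 3 bits -> l2_idx = 2
  bottom 5 bits -> offset = 24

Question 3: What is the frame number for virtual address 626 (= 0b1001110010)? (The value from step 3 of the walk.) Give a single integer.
Answer: 19

Derivation:
vaddr = 626: l1_idx=2, l2_idx=3
L1[2] = 1; L2[1][3] = 19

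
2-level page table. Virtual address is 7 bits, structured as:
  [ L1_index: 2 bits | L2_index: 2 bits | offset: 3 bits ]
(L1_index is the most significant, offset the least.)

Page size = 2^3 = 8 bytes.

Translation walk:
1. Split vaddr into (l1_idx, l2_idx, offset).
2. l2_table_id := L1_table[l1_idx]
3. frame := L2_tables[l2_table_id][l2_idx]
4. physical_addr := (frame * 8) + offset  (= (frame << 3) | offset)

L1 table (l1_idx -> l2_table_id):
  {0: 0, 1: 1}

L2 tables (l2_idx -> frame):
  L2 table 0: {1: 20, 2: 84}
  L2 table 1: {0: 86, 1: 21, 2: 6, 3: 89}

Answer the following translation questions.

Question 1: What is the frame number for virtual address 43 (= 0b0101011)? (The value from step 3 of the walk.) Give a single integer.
vaddr = 43: l1_idx=1, l2_idx=1
L1[1] = 1; L2[1][1] = 21

Answer: 21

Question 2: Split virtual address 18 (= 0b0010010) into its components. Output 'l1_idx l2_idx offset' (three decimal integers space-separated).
vaddr = 18 = 0b0010010
  top 2 bits -> l1_idx = 0
  next 2 bits -> l2_idx = 2
  bottom 3 bits -> offset = 2

Answer: 0 2 2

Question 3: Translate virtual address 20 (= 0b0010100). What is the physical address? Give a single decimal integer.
vaddr = 20 = 0b0010100
Split: l1_idx=0, l2_idx=2, offset=4
L1[0] = 0
L2[0][2] = 84
paddr = 84 * 8 + 4 = 676

Answer: 676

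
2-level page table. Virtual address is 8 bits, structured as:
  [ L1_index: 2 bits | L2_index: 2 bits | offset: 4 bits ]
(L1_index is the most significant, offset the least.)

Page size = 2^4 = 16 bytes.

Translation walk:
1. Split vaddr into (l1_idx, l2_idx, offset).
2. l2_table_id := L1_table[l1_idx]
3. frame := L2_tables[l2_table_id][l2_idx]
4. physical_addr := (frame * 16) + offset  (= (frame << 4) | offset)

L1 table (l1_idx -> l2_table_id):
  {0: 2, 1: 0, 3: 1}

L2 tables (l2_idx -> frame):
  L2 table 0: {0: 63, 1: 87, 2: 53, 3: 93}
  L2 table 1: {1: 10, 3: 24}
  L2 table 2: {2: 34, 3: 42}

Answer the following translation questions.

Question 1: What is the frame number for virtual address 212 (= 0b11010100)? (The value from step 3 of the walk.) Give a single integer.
Answer: 10

Derivation:
vaddr = 212: l1_idx=3, l2_idx=1
L1[3] = 1; L2[1][1] = 10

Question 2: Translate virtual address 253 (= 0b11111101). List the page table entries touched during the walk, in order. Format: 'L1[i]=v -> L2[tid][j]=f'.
Answer: L1[3]=1 -> L2[1][3]=24

Derivation:
vaddr = 253 = 0b11111101
Split: l1_idx=3, l2_idx=3, offset=13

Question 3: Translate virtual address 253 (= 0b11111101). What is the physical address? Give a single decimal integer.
Answer: 397

Derivation:
vaddr = 253 = 0b11111101
Split: l1_idx=3, l2_idx=3, offset=13
L1[3] = 1
L2[1][3] = 24
paddr = 24 * 16 + 13 = 397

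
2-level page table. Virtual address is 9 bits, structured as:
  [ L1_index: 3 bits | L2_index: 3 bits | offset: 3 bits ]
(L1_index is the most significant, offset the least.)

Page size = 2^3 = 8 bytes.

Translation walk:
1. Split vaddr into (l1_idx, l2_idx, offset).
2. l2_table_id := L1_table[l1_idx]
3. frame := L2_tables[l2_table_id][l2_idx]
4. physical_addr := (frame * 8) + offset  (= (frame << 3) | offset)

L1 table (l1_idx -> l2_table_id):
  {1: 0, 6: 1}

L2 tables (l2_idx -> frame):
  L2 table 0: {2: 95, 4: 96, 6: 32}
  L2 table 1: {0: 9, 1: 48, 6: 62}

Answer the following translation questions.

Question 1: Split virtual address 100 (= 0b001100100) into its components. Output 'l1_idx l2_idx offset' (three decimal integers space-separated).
Answer: 1 4 4

Derivation:
vaddr = 100 = 0b001100100
  top 3 bits -> l1_idx = 1
  next 3 bits -> l2_idx = 4
  bottom 3 bits -> offset = 4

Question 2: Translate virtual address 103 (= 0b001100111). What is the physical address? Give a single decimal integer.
vaddr = 103 = 0b001100111
Split: l1_idx=1, l2_idx=4, offset=7
L1[1] = 0
L2[0][4] = 96
paddr = 96 * 8 + 7 = 775

Answer: 775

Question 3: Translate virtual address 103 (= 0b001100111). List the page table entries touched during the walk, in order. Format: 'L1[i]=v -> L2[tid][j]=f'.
Answer: L1[1]=0 -> L2[0][4]=96

Derivation:
vaddr = 103 = 0b001100111
Split: l1_idx=1, l2_idx=4, offset=7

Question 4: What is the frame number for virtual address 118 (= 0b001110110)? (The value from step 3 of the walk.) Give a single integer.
vaddr = 118: l1_idx=1, l2_idx=6
L1[1] = 0; L2[0][6] = 32

Answer: 32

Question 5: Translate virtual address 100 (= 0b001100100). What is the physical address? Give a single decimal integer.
Answer: 772

Derivation:
vaddr = 100 = 0b001100100
Split: l1_idx=1, l2_idx=4, offset=4
L1[1] = 0
L2[0][4] = 96
paddr = 96 * 8 + 4 = 772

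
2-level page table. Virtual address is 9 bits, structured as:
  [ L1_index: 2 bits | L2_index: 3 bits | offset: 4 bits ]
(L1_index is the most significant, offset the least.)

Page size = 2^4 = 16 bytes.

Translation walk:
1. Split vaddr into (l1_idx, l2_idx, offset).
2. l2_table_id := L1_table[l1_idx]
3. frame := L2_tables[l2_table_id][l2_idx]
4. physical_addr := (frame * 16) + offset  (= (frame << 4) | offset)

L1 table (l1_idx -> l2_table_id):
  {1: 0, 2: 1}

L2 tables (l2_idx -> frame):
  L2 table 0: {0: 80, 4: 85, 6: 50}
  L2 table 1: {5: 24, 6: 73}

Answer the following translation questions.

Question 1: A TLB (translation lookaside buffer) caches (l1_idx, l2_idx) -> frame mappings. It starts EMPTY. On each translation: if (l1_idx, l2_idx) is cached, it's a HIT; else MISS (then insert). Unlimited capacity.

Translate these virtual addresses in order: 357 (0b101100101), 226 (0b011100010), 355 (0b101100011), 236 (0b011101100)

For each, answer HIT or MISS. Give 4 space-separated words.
Answer: MISS MISS HIT HIT

Derivation:
vaddr=357: (2,6) not in TLB -> MISS, insert
vaddr=226: (1,6) not in TLB -> MISS, insert
vaddr=355: (2,6) in TLB -> HIT
vaddr=236: (1,6) in TLB -> HIT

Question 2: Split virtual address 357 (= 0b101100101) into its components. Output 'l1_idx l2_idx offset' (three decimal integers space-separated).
Answer: 2 6 5

Derivation:
vaddr = 357 = 0b101100101
  top 2 bits -> l1_idx = 2
  next 3 bits -> l2_idx = 6
  bottom 4 bits -> offset = 5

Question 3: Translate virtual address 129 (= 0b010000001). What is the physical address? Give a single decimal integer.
vaddr = 129 = 0b010000001
Split: l1_idx=1, l2_idx=0, offset=1
L1[1] = 0
L2[0][0] = 80
paddr = 80 * 16 + 1 = 1281

Answer: 1281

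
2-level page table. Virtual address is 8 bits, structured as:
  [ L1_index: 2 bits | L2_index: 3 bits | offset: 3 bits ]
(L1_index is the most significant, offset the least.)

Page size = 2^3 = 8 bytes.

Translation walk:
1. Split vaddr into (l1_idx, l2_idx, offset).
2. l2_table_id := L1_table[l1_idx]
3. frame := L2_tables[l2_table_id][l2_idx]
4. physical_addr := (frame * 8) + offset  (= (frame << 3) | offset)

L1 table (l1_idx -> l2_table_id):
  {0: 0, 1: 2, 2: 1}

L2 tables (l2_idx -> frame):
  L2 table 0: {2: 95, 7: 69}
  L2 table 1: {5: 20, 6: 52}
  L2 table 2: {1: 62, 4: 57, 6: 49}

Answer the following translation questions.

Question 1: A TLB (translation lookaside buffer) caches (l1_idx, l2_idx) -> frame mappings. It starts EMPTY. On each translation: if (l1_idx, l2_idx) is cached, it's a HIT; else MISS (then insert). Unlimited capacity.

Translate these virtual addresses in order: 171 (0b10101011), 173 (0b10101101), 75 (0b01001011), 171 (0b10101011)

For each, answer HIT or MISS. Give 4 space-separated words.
Answer: MISS HIT MISS HIT

Derivation:
vaddr=171: (2,5) not in TLB -> MISS, insert
vaddr=173: (2,5) in TLB -> HIT
vaddr=75: (1,1) not in TLB -> MISS, insert
vaddr=171: (2,5) in TLB -> HIT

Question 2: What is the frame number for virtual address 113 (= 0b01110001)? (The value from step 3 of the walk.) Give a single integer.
Answer: 49

Derivation:
vaddr = 113: l1_idx=1, l2_idx=6
L1[1] = 2; L2[2][6] = 49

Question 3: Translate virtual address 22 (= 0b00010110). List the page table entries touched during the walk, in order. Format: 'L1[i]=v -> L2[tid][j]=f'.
vaddr = 22 = 0b00010110
Split: l1_idx=0, l2_idx=2, offset=6

Answer: L1[0]=0 -> L2[0][2]=95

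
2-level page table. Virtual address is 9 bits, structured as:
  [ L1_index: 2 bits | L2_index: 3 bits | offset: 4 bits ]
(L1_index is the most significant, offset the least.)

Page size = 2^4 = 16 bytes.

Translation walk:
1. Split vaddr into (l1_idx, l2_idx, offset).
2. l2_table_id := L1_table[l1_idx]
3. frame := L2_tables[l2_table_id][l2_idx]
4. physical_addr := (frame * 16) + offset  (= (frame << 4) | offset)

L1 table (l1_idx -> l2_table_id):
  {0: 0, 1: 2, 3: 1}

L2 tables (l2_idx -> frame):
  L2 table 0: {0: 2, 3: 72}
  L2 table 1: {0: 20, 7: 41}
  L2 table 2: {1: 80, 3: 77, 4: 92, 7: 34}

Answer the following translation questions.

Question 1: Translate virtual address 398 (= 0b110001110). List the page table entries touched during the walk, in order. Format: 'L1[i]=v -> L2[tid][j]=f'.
vaddr = 398 = 0b110001110
Split: l1_idx=3, l2_idx=0, offset=14

Answer: L1[3]=1 -> L2[1][0]=20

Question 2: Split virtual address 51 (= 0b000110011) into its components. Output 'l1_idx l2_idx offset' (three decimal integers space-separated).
vaddr = 51 = 0b000110011
  top 2 bits -> l1_idx = 0
  next 3 bits -> l2_idx = 3
  bottom 4 bits -> offset = 3

Answer: 0 3 3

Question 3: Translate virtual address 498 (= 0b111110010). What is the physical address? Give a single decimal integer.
vaddr = 498 = 0b111110010
Split: l1_idx=3, l2_idx=7, offset=2
L1[3] = 1
L2[1][7] = 41
paddr = 41 * 16 + 2 = 658

Answer: 658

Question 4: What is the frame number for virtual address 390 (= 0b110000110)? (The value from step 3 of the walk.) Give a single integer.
Answer: 20

Derivation:
vaddr = 390: l1_idx=3, l2_idx=0
L1[3] = 1; L2[1][0] = 20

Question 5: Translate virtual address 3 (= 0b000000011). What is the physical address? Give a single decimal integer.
vaddr = 3 = 0b000000011
Split: l1_idx=0, l2_idx=0, offset=3
L1[0] = 0
L2[0][0] = 2
paddr = 2 * 16 + 3 = 35

Answer: 35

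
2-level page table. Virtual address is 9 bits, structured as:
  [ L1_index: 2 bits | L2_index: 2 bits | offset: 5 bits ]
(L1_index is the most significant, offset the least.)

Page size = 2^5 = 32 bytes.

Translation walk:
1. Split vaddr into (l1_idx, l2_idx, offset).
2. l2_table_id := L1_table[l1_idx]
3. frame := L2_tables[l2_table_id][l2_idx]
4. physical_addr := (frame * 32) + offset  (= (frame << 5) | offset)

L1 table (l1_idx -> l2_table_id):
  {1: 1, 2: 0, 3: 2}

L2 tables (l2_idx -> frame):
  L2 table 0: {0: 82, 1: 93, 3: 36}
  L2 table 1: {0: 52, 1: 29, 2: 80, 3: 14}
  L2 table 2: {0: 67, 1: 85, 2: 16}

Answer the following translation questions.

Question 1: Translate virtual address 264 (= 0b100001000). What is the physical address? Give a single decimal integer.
Answer: 2632

Derivation:
vaddr = 264 = 0b100001000
Split: l1_idx=2, l2_idx=0, offset=8
L1[2] = 0
L2[0][0] = 82
paddr = 82 * 32 + 8 = 2632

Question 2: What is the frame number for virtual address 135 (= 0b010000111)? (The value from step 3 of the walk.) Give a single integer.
vaddr = 135: l1_idx=1, l2_idx=0
L1[1] = 1; L2[1][0] = 52

Answer: 52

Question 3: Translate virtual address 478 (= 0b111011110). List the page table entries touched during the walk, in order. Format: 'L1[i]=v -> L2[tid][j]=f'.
Answer: L1[3]=2 -> L2[2][2]=16

Derivation:
vaddr = 478 = 0b111011110
Split: l1_idx=3, l2_idx=2, offset=30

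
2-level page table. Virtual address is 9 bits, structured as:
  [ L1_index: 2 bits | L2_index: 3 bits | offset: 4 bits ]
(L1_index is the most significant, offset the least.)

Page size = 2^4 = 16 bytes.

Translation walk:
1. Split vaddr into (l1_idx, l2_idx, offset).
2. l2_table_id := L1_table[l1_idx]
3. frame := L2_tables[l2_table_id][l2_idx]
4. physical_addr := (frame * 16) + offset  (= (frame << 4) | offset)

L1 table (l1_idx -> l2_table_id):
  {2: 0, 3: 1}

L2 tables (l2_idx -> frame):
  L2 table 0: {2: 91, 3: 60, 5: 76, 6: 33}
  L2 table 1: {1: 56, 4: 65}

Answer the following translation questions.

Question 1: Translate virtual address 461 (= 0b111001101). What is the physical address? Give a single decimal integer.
vaddr = 461 = 0b111001101
Split: l1_idx=3, l2_idx=4, offset=13
L1[3] = 1
L2[1][4] = 65
paddr = 65 * 16 + 13 = 1053

Answer: 1053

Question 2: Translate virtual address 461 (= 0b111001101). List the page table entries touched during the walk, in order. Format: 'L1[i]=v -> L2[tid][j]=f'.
Answer: L1[3]=1 -> L2[1][4]=65

Derivation:
vaddr = 461 = 0b111001101
Split: l1_idx=3, l2_idx=4, offset=13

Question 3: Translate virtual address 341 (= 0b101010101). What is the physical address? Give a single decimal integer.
vaddr = 341 = 0b101010101
Split: l1_idx=2, l2_idx=5, offset=5
L1[2] = 0
L2[0][5] = 76
paddr = 76 * 16 + 5 = 1221

Answer: 1221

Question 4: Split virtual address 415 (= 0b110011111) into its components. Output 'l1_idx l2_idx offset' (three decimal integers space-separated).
vaddr = 415 = 0b110011111
  top 2 bits -> l1_idx = 3
  next 3 bits -> l2_idx = 1
  bottom 4 bits -> offset = 15

Answer: 3 1 15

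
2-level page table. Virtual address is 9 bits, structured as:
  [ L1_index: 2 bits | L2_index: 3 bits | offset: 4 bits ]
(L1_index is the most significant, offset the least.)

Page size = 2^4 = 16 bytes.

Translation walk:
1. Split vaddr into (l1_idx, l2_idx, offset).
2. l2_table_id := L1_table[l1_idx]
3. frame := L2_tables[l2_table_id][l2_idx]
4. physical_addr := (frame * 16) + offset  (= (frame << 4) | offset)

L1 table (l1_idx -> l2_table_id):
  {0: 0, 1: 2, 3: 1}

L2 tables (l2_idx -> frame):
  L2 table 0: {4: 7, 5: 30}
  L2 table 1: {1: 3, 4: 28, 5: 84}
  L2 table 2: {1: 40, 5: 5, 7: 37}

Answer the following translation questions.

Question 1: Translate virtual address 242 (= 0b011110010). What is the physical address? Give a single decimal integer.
Answer: 594

Derivation:
vaddr = 242 = 0b011110010
Split: l1_idx=1, l2_idx=7, offset=2
L1[1] = 2
L2[2][7] = 37
paddr = 37 * 16 + 2 = 594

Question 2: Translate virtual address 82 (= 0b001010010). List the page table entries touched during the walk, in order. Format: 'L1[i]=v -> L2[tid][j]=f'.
vaddr = 82 = 0b001010010
Split: l1_idx=0, l2_idx=5, offset=2

Answer: L1[0]=0 -> L2[0][5]=30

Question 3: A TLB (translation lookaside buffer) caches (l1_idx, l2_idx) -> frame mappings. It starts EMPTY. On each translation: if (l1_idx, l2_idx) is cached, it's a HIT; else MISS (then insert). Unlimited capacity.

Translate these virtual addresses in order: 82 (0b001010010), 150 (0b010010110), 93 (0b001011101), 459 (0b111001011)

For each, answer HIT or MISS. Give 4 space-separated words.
vaddr=82: (0,5) not in TLB -> MISS, insert
vaddr=150: (1,1) not in TLB -> MISS, insert
vaddr=93: (0,5) in TLB -> HIT
vaddr=459: (3,4) not in TLB -> MISS, insert

Answer: MISS MISS HIT MISS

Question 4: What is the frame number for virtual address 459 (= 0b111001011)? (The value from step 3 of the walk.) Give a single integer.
vaddr = 459: l1_idx=3, l2_idx=4
L1[3] = 1; L2[1][4] = 28

Answer: 28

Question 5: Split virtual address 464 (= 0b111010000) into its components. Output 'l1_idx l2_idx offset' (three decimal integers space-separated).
vaddr = 464 = 0b111010000
  top 2 bits -> l1_idx = 3
  next 3 bits -> l2_idx = 5
  bottom 4 bits -> offset = 0

Answer: 3 5 0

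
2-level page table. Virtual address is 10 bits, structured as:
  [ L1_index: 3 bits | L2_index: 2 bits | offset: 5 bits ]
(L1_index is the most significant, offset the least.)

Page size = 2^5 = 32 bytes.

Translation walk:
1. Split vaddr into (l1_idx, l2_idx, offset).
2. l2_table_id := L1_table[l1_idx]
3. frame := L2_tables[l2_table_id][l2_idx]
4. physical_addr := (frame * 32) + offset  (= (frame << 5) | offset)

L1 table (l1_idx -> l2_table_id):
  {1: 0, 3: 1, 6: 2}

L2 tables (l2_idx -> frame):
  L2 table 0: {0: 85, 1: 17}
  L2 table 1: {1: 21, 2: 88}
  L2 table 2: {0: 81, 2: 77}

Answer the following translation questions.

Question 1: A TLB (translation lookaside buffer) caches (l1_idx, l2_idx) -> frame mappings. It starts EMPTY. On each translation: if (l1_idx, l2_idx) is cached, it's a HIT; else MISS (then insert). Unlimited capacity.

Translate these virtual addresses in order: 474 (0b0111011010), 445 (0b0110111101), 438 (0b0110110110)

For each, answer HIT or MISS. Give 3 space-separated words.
vaddr=474: (3,2) not in TLB -> MISS, insert
vaddr=445: (3,1) not in TLB -> MISS, insert
vaddr=438: (3,1) in TLB -> HIT

Answer: MISS MISS HIT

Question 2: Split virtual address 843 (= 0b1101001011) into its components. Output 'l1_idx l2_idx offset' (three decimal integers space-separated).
Answer: 6 2 11

Derivation:
vaddr = 843 = 0b1101001011
  top 3 bits -> l1_idx = 6
  next 2 bits -> l2_idx = 2
  bottom 5 bits -> offset = 11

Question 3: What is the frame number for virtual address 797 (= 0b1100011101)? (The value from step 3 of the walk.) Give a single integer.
vaddr = 797: l1_idx=6, l2_idx=0
L1[6] = 2; L2[2][0] = 81

Answer: 81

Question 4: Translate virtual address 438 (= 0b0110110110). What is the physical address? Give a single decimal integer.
vaddr = 438 = 0b0110110110
Split: l1_idx=3, l2_idx=1, offset=22
L1[3] = 1
L2[1][1] = 21
paddr = 21 * 32 + 22 = 694

Answer: 694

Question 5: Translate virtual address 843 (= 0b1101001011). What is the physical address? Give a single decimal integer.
Answer: 2475

Derivation:
vaddr = 843 = 0b1101001011
Split: l1_idx=6, l2_idx=2, offset=11
L1[6] = 2
L2[2][2] = 77
paddr = 77 * 32 + 11 = 2475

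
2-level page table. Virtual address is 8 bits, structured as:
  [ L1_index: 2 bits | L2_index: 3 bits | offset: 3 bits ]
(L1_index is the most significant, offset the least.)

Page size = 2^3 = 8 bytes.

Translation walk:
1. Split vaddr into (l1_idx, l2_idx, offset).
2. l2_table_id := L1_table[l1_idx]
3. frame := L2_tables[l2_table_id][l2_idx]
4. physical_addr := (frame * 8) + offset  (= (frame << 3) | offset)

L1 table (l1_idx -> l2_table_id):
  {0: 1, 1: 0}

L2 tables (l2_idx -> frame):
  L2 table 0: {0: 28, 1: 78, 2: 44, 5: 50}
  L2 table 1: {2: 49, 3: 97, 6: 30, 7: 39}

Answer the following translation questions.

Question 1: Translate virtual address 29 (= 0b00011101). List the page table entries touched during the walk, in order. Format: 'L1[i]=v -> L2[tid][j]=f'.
vaddr = 29 = 0b00011101
Split: l1_idx=0, l2_idx=3, offset=5

Answer: L1[0]=1 -> L2[1][3]=97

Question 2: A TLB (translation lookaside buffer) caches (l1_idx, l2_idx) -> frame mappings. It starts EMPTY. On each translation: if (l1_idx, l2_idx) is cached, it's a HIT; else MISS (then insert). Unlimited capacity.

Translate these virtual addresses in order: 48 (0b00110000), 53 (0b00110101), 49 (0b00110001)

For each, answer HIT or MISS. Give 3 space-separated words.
vaddr=48: (0,6) not in TLB -> MISS, insert
vaddr=53: (0,6) in TLB -> HIT
vaddr=49: (0,6) in TLB -> HIT

Answer: MISS HIT HIT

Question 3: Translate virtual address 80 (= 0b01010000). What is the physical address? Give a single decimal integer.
Answer: 352

Derivation:
vaddr = 80 = 0b01010000
Split: l1_idx=1, l2_idx=2, offset=0
L1[1] = 0
L2[0][2] = 44
paddr = 44 * 8 + 0 = 352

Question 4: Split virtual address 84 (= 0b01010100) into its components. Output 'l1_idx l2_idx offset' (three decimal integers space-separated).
vaddr = 84 = 0b01010100
  top 2 bits -> l1_idx = 1
  next 3 bits -> l2_idx = 2
  bottom 3 bits -> offset = 4

Answer: 1 2 4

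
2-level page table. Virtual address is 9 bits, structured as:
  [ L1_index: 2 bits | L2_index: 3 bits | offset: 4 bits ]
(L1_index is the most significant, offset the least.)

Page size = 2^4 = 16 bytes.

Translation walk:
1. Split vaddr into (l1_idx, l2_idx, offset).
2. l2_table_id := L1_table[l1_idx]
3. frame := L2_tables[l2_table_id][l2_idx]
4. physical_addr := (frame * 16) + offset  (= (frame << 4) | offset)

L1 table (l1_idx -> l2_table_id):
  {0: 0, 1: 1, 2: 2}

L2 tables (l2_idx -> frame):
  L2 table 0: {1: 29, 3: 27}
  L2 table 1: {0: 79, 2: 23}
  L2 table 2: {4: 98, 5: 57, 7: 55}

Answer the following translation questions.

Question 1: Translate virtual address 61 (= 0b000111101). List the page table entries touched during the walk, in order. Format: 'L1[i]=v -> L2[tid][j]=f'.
Answer: L1[0]=0 -> L2[0][3]=27

Derivation:
vaddr = 61 = 0b000111101
Split: l1_idx=0, l2_idx=3, offset=13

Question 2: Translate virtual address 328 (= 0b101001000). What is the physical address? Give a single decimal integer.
vaddr = 328 = 0b101001000
Split: l1_idx=2, l2_idx=4, offset=8
L1[2] = 2
L2[2][4] = 98
paddr = 98 * 16 + 8 = 1576

Answer: 1576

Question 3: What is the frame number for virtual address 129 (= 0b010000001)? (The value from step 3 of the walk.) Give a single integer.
vaddr = 129: l1_idx=1, l2_idx=0
L1[1] = 1; L2[1][0] = 79

Answer: 79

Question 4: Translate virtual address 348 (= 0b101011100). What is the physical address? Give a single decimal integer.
vaddr = 348 = 0b101011100
Split: l1_idx=2, l2_idx=5, offset=12
L1[2] = 2
L2[2][5] = 57
paddr = 57 * 16 + 12 = 924

Answer: 924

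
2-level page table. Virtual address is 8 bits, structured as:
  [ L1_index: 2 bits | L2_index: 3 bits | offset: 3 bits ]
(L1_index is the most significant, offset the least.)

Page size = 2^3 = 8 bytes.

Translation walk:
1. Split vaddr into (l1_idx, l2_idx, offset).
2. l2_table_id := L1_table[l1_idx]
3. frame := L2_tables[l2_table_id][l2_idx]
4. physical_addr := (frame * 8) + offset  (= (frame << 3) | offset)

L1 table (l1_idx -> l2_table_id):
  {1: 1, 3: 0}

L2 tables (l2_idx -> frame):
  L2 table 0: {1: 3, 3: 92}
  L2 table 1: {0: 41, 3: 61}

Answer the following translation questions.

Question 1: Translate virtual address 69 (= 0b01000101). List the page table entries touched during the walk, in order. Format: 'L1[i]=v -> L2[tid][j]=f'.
Answer: L1[1]=1 -> L2[1][0]=41

Derivation:
vaddr = 69 = 0b01000101
Split: l1_idx=1, l2_idx=0, offset=5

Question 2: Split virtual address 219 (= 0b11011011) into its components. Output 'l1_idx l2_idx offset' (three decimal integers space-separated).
vaddr = 219 = 0b11011011
  top 2 bits -> l1_idx = 3
  next 3 bits -> l2_idx = 3
  bottom 3 bits -> offset = 3

Answer: 3 3 3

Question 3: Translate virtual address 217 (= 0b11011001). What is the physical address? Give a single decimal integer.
Answer: 737

Derivation:
vaddr = 217 = 0b11011001
Split: l1_idx=3, l2_idx=3, offset=1
L1[3] = 0
L2[0][3] = 92
paddr = 92 * 8 + 1 = 737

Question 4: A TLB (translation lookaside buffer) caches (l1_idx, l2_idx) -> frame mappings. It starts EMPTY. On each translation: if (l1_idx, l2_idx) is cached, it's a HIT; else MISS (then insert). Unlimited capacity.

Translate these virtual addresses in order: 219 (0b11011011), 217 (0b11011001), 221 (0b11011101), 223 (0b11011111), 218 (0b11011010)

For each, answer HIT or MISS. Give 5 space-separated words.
Answer: MISS HIT HIT HIT HIT

Derivation:
vaddr=219: (3,3) not in TLB -> MISS, insert
vaddr=217: (3,3) in TLB -> HIT
vaddr=221: (3,3) in TLB -> HIT
vaddr=223: (3,3) in TLB -> HIT
vaddr=218: (3,3) in TLB -> HIT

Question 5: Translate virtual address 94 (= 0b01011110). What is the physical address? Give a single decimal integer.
Answer: 494

Derivation:
vaddr = 94 = 0b01011110
Split: l1_idx=1, l2_idx=3, offset=6
L1[1] = 1
L2[1][3] = 61
paddr = 61 * 8 + 6 = 494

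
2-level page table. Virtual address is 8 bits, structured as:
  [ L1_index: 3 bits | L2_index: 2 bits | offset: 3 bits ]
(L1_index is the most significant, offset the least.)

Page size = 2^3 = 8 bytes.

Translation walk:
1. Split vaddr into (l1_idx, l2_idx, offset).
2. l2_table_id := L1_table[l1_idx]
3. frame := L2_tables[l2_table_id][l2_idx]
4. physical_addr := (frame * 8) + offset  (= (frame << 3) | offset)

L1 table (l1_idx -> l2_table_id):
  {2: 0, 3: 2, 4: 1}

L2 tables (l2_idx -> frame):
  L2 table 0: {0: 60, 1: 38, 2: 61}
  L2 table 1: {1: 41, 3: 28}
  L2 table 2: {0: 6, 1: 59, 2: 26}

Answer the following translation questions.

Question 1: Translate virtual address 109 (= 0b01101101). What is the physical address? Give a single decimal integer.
Answer: 477

Derivation:
vaddr = 109 = 0b01101101
Split: l1_idx=3, l2_idx=1, offset=5
L1[3] = 2
L2[2][1] = 59
paddr = 59 * 8 + 5 = 477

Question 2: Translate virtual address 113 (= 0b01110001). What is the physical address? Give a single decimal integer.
Answer: 209

Derivation:
vaddr = 113 = 0b01110001
Split: l1_idx=3, l2_idx=2, offset=1
L1[3] = 2
L2[2][2] = 26
paddr = 26 * 8 + 1 = 209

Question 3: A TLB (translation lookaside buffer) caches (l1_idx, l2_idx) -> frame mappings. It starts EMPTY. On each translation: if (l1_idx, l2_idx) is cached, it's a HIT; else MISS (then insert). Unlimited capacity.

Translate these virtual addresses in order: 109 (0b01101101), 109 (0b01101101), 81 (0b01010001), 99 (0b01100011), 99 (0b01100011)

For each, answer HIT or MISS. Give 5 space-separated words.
vaddr=109: (3,1) not in TLB -> MISS, insert
vaddr=109: (3,1) in TLB -> HIT
vaddr=81: (2,2) not in TLB -> MISS, insert
vaddr=99: (3,0) not in TLB -> MISS, insert
vaddr=99: (3,0) in TLB -> HIT

Answer: MISS HIT MISS MISS HIT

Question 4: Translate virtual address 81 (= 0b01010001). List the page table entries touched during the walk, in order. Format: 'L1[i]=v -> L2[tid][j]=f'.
Answer: L1[2]=0 -> L2[0][2]=61

Derivation:
vaddr = 81 = 0b01010001
Split: l1_idx=2, l2_idx=2, offset=1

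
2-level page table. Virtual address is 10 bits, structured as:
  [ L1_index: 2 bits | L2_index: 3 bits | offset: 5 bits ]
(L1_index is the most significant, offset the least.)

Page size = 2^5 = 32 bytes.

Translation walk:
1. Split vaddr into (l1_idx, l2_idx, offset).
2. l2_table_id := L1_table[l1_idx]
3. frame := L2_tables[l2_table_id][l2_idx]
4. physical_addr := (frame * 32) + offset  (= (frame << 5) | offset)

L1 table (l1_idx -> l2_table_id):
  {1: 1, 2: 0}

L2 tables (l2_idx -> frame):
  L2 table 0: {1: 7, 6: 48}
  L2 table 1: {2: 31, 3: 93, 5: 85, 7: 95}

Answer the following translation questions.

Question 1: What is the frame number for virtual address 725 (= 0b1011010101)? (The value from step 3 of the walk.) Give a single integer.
Answer: 48

Derivation:
vaddr = 725: l1_idx=2, l2_idx=6
L1[2] = 0; L2[0][6] = 48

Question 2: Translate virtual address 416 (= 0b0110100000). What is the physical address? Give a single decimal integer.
vaddr = 416 = 0b0110100000
Split: l1_idx=1, l2_idx=5, offset=0
L1[1] = 1
L2[1][5] = 85
paddr = 85 * 32 + 0 = 2720

Answer: 2720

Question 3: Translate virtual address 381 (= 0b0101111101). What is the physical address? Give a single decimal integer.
Answer: 3005

Derivation:
vaddr = 381 = 0b0101111101
Split: l1_idx=1, l2_idx=3, offset=29
L1[1] = 1
L2[1][3] = 93
paddr = 93 * 32 + 29 = 3005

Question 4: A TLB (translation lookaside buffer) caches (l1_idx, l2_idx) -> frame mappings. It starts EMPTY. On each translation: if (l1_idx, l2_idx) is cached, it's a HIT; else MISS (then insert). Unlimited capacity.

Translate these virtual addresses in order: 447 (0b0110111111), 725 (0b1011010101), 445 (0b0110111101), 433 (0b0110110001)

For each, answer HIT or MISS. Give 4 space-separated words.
Answer: MISS MISS HIT HIT

Derivation:
vaddr=447: (1,5) not in TLB -> MISS, insert
vaddr=725: (2,6) not in TLB -> MISS, insert
vaddr=445: (1,5) in TLB -> HIT
vaddr=433: (1,5) in TLB -> HIT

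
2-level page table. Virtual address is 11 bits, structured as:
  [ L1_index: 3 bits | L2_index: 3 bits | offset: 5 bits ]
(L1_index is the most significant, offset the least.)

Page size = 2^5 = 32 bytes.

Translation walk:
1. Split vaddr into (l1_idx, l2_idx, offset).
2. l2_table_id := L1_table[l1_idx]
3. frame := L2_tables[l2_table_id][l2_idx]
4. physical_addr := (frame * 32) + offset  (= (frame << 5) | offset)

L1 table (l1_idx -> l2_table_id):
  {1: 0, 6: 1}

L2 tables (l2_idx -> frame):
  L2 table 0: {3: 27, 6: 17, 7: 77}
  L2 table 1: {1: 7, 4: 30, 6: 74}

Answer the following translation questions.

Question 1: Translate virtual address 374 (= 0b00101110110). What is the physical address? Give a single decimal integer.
vaddr = 374 = 0b00101110110
Split: l1_idx=1, l2_idx=3, offset=22
L1[1] = 0
L2[0][3] = 27
paddr = 27 * 32 + 22 = 886

Answer: 886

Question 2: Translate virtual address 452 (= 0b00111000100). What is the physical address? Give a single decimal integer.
vaddr = 452 = 0b00111000100
Split: l1_idx=1, l2_idx=6, offset=4
L1[1] = 0
L2[0][6] = 17
paddr = 17 * 32 + 4 = 548

Answer: 548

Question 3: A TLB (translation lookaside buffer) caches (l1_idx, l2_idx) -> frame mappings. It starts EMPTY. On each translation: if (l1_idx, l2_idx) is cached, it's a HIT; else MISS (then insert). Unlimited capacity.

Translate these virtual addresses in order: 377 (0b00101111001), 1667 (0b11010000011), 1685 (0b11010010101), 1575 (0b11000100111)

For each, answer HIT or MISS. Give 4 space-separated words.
Answer: MISS MISS HIT MISS

Derivation:
vaddr=377: (1,3) not in TLB -> MISS, insert
vaddr=1667: (6,4) not in TLB -> MISS, insert
vaddr=1685: (6,4) in TLB -> HIT
vaddr=1575: (6,1) not in TLB -> MISS, insert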